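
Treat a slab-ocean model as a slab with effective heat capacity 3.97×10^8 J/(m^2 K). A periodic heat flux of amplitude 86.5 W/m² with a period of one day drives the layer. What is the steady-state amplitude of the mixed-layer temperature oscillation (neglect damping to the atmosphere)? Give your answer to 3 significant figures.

Areal heat capacity C = 3.97×10^8 J/(m^2 K) (given).
Angular frequency ω = 2π / T = 2π / 86400 s = 7.27×10^-5 s⁻¹.
Cω = 3.97×10^8 × 7.27×10^-5 = 28900 W/(m²·K).
Amplitude A = F₀ / (Cω) = 86.5 / 28900 = 0.00300 K.

0.00300 K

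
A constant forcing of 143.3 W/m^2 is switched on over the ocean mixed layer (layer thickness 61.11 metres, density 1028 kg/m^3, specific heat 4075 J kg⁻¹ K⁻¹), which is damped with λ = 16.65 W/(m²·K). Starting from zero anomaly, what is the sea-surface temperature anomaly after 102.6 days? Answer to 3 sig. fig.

3.77 K

Areal heat capacity C = ρ c_p D = 1028 × 4075 × 61.11 = 2.56×10^8 J/(m^2 K).
τ = C / λ = 2.56×10^8 / 16.65 = 1.54×10^7 s.
Equilibrium anomaly ΔT_eq = F / λ = 143.3 / 16.65 = 8.61 K.
t = 102.6 days = 8.86×10^6 s, so t/τ = 0.577.
ΔT(t) = ΔT_eq (1 − e^(−t/τ)) = 8.61 × (1 − e^−0.577) = 3.77 K.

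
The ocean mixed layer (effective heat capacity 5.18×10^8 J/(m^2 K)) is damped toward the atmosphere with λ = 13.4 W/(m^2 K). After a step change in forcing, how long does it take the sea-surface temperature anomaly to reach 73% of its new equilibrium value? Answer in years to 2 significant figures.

1.6 years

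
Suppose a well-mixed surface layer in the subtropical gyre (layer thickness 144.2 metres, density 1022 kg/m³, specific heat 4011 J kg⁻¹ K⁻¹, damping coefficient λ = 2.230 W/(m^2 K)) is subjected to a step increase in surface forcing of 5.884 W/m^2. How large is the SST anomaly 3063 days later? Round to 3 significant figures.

Areal heat capacity C = ρ c_p D = 1022 × 4011 × 144.2 = 5.91×10^8 J m⁻² K⁻¹.
τ = C / λ = 5.91×10^8 / 2.230 = 2.65×10^8 s.
Equilibrium anomaly ΔT_eq = F / λ = 5.884 / 2.230 = 2.64 K.
t = 3063 days = 2.65×10^8 s, so t/τ = 0.998.
ΔT(t) = ΔT_eq (1 − e^(−t/τ)) = 2.64 × (1 − e^−0.998) = 1.67 K.

1.67 K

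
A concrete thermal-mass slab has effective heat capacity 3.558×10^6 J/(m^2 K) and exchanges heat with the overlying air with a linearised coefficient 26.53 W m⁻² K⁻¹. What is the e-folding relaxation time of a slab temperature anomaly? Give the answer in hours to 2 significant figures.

Areal heat capacity C = 3.558×10^6 J/(m^2 K) (given).
Relaxation time τ = C / λ = 3.56×10^6 / 26.53 = 1.34×10^5 s.
In hours: 1.34×10^5 s / (3600 s/hour) = 37.3 hours.

37 hours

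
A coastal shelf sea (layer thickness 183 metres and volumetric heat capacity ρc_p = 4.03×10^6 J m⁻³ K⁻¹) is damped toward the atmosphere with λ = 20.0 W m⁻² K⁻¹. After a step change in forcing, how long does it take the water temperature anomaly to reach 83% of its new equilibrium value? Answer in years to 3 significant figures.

Areal heat capacity C = ρc_p × D = 4.03×10^6 × 183 = 7.37×10^8 J/(m²·K).
τ = C / λ = 7.37×10^8 / 20.0 = 3.69×10^7 s.
Fraction reached: 1 − e^(−t/τ) = 0.83 ⇒ t = −τ ln(1 − 0.83) = τ × 1.77.
t = 6.53×10^7 s = 2.07 years.

2.07 years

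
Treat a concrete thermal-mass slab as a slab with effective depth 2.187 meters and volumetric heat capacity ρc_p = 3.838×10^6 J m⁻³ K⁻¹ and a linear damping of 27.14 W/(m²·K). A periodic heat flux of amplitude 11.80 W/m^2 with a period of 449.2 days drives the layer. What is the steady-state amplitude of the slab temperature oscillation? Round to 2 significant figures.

0.43 K

Areal heat capacity C = ρc_p × D = 3.838×10^6 × 2.187 = 8.39×10^6 J m⁻² K⁻¹.
Angular frequency ω = 2π / T = 2π / 3.88×10^7 s = 1.62×10^-7 s⁻¹.
√((Cω)² + λ²) = √((1.36)² + 27.14²) = 27.2 W/(m²·K).
Amplitude A = F₀ / √((Cω)²+λ²) = 11.80 / 27.2 = 0.434 K.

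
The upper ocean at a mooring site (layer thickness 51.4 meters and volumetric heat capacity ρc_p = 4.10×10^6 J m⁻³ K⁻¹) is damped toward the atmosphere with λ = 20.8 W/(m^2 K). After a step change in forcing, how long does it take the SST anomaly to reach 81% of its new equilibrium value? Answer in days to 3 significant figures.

Areal heat capacity C = ρc_p × D = 4.10×10^6 × 51.4 = 2.11×10^8 J/(m^2 K).
τ = C / λ = 2.11×10^8 / 20.8 = 1.01×10^7 s.
Fraction reached: 1 − e^(−t/τ) = 0.81 ⇒ t = −τ ln(1 − 0.81) = τ × 1.66.
t = 1.68×10^7 s = 195 days.

195 days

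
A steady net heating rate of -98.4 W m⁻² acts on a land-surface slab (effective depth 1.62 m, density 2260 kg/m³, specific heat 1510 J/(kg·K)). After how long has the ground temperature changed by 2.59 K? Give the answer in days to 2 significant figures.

1.7 days

Areal heat capacity C = ρ c_p D = 2260 × 1510 × 1.62 = 5.53×10^6 J/(m^2 K).
Time required: Δt = C ΔT / F = 5.53×10^6 × -2.59 / -98.4 = 1.46×10^5 s.
In days: 1.46×10^5 s / (86400 s/day) = 1.68 days.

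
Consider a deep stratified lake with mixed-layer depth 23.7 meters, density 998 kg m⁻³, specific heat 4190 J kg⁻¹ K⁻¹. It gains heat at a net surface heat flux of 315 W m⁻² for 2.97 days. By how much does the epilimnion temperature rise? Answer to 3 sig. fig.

0.816 K

Areal heat capacity C = ρ c_p D = 998 × 4190 × 23.7 = 9.91×10^7 J m⁻² K⁻¹.
Net heat input Q = F Δt = 315 × (2.97 days × 86400 s/day) = 8.08×10^7 J/m².
ΔT = Q / C = 8.08×10^7 / 9.91×10^7 = 0.816 K.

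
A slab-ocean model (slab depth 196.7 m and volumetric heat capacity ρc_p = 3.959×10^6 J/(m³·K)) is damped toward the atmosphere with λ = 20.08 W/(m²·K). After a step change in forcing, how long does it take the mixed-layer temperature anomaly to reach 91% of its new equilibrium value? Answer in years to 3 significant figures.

Areal heat capacity C = ρc_p × D = 3.959×10^6 × 196.7 = 7.79×10^8 J m⁻² K⁻¹.
τ = C / λ = 7.79×10^8 / 20.08 = 3.88×10^7 s.
Fraction reached: 1 − e^(−t/τ) = 0.91 ⇒ t = −τ ln(1 − 0.91) = τ × 2.41.
t = 9.34×10^7 s = 2.96 years.

2.96 years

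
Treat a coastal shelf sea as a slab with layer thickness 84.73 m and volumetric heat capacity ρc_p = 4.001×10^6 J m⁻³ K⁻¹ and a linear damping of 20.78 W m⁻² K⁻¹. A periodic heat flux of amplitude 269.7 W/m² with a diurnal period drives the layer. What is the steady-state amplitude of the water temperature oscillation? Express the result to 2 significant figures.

Areal heat capacity C = ρc_p × D = 4.001×10^6 × 84.73 = 3.39×10^8 J m⁻² K⁻¹.
Angular frequency ω = 2π / T = 2π / 86400 s = 7.27×10^-5 s⁻¹.
√((Cω)² + λ²) = √((24700)² + 20.78²) = 24700 W/(m²·K).
Amplitude A = F₀ / √((Cω)²+λ²) = 269.7 / 24700 = 0.0109 K.

0.011 K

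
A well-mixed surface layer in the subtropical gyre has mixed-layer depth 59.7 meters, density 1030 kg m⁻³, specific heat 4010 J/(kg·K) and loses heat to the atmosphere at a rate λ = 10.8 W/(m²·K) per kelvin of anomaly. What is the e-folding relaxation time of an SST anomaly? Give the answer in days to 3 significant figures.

Areal heat capacity C = ρ c_p D = 1030 × 4010 × 59.7 = 2.47×10^8 J/(m²·K).
Relaxation time τ = C / λ = 2.47×10^8 / 10.8 = 2.28×10^7 s.
In days: 2.28×10^7 s / (86400 s/day) = 264 days.

264 days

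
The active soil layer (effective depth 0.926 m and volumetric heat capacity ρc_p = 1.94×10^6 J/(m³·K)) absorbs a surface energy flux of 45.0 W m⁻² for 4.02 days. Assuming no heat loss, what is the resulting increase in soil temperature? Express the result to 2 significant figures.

Areal heat capacity C = ρc_p × D = 1.94×10^6 × 0.926 = 1.80×10^6 J m⁻² K⁻¹.
Net heat input Q = F Δt = 45.0 × (4.02 days × 86400 s/day) = 1.56×10^7 J/m².
ΔT = Q / C = 1.56×10^7 / 1.80×10^6 = 8.70 K.

8.7 K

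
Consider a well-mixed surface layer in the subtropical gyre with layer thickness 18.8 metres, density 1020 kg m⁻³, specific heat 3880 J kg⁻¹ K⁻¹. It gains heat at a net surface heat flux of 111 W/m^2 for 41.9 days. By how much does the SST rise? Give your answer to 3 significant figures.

5.40 K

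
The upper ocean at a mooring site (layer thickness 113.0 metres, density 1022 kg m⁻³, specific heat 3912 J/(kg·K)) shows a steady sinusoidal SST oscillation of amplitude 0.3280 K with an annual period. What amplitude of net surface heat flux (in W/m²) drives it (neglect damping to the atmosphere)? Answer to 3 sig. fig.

29.5

Areal heat capacity C = ρ c_p D = 1022 × 3912 × 113.0 = 4.52×10^8 J/(m^2 K).
ω = 2π / 3.15×10^7 s = 1.99×10^-7 s⁻¹.
Cω = 4.52×10^8 × 1.99×10^-7 = 90.0 W/(m²·K).
F₀ = A × Cω = 0.3280 × 90.0 = 29.5 W/m².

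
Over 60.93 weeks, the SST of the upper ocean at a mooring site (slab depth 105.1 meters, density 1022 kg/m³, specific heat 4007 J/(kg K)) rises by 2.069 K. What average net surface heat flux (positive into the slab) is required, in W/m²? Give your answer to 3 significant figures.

24.2

Areal heat capacity C = ρ c_p D = 1022 × 4007 × 105.1 = 4.30×10^8 J/(m²·K).
Required heat per unit area: Q = C ΔT = 4.30×10^8 × 2.069 = 8.90×10^8 J/m².
Flux F = Q / Δt = 8.90×10^8 / 3.69×10^7 s = 24.2 W/m².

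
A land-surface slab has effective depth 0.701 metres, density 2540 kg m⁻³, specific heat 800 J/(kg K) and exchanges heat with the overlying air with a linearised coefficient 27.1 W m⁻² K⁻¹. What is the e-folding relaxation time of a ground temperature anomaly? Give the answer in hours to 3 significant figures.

Areal heat capacity C = ρ c_p D = 2540 × 800 × 0.701 = 1.42×10^6 J m⁻² K⁻¹.
Relaxation time τ = C / λ = 1.42×10^6 / 27.1 = 52600 s.
In hours: 52600 s / (3600 s/hour) = 14.6 hours.

14.6 hours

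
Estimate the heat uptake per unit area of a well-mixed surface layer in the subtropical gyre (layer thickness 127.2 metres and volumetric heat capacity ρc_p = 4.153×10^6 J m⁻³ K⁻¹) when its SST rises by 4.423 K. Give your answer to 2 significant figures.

2.3×10^9

Areal heat capacity C = ρc_p × D = 4.153×10^6 × 127.2 = 5.28×10^8 J m⁻² K⁻¹.
ΔQ = C ΔT = 5.28×10^8 × 4.423 = 2.34×10^9 J/m².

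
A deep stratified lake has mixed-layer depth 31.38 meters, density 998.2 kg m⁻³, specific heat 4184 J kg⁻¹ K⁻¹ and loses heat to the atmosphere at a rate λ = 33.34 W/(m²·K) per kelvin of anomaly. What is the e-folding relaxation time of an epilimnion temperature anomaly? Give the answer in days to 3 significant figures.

45.5 days

Areal heat capacity C = ρ c_p D = 998.2 × 4184 × 31.38 = 1.31×10^8 J/(m²·K).
Relaxation time τ = C / λ = 1.31×10^8 / 33.34 = 3.93×10^6 s.
In days: 3.93×10^6 s / (86400 s/day) = 45.5 days.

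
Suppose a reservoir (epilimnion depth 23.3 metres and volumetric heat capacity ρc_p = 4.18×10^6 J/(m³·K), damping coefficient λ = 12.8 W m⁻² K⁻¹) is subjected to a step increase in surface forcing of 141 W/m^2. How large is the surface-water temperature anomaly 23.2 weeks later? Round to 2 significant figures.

9.3 K

Areal heat capacity C = ρc_p × D = 4.18×10^6 × 23.3 = 9.74×10^7 J m⁻² K⁻¹.
τ = C / λ = 9.74×10^7 / 12.8 = 7.61×10^6 s.
Equilibrium anomaly ΔT_eq = F / λ = 141 / 12.8 = 11.0 K.
t = 23.2 weeks = 1.40×10^7 s, so t/τ = 1.84.
ΔT(t) = ΔT_eq (1 − e^(−t/τ)) = 11.0 × (1 − e^−1.84) = 9.27 K.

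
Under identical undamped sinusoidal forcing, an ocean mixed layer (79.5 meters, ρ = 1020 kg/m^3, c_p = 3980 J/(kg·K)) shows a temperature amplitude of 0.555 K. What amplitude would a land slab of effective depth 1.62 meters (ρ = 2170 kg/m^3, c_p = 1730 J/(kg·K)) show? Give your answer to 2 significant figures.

C_ocean = 3.23×10^8 J/(m²·K); C_land = 6.08×10^6 J/(m²·K).
A ∝ 1/C ⇒ A_land = A_ocean × C_ocean/C_land = 0.555 × 53.1 = 29.5 K.

29 K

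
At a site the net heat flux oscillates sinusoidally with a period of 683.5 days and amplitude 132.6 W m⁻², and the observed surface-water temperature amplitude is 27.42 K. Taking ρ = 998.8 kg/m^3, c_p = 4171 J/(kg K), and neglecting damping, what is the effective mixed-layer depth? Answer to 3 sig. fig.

ω = 2π / 5.91×10^7 s = 1.06×10^-7 s⁻¹.
Required C = F₀ / (A ω) = 132.6 / (27.42 × 1.06×10^-7) = 4.55×10^7 J/(m²·K).
D = C / (ρ c_p) = 4.55×10^7 / (998.8 × 4171) = 10.9 m.

10.9 m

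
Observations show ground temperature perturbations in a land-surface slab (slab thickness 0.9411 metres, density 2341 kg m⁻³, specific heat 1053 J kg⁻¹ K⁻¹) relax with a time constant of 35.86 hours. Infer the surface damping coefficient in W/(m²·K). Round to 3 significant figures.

18.0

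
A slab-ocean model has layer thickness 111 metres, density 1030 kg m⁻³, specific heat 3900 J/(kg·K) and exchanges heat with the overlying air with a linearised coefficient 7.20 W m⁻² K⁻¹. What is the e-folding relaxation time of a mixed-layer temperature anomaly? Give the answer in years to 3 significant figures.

1.96 years

Areal heat capacity C = ρ c_p D = 1030 × 3900 × 111 = 4.46×10^8 J/(m²·K).
Relaxation time τ = C / λ = 4.46×10^8 / 7.20 = 6.19×10^7 s.
In years: 6.19×10^7 s / (3.156×10^7 s/year) = 1.96 years.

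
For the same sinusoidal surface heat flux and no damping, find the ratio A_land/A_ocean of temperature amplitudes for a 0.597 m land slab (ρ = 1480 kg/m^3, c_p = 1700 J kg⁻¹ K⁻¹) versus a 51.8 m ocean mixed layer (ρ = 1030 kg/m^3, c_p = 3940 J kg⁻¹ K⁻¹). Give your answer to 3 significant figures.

C_ocean = 1030 × 3940 × 51.8 = 2.10×10^8 J/(m²·K).
C_land = 1480 × 1700 × 0.597 = 1.50×10^6 J/(m²·K).
Undamped amplitude ∝ 1/C, so A_land/A_ocean = C_ocean/C_land = 140.

140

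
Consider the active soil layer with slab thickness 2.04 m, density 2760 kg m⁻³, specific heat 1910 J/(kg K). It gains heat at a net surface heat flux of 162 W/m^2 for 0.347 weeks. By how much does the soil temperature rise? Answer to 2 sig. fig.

Areal heat capacity C = ρ c_p D = 2760 × 1910 × 2.04 = 1.08×10^7 J m⁻² K⁻¹.
Net heat input Q = F Δt = 162 × (0.347 weeks × 6.048×10^5 s/week) = 3.40×10^7 J/m².
ΔT = Q / C = 3.40×10^7 / 1.08×10^7 = 3.16 K.

3.2 K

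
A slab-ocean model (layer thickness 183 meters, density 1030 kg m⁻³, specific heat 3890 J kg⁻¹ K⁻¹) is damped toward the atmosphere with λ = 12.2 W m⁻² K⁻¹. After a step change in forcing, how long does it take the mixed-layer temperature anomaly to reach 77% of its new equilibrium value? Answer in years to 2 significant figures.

Areal heat capacity C = ρ c_p D = 1030 × 3890 × 183 = 7.33×10^8 J m⁻² K⁻¹.
τ = C / λ = 7.33×10^8 / 12.2 = 6.01×10^7 s.
Fraction reached: 1 − e^(−t/τ) = 0.77 ⇒ t = −τ ln(1 − 0.77) = τ × 1.47.
t = 8.83×10^7 s = 2.80 years.

2.8 years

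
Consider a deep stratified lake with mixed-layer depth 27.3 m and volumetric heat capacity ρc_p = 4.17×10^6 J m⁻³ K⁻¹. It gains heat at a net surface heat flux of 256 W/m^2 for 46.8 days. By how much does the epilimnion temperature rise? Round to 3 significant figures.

9.09 K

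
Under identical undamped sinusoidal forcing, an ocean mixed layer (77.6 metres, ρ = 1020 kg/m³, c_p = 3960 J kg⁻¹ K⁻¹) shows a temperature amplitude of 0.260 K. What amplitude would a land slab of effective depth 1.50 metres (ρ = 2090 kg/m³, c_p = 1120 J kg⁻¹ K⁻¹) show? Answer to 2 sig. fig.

23 K

C_ocean = 3.13×10^8 J/(m²·K); C_land = 3.51×10^6 J/(m²·K).
A ∝ 1/C ⇒ A_land = A_ocean × C_ocean/C_land = 0.260 × 89.3 = 23.2 K.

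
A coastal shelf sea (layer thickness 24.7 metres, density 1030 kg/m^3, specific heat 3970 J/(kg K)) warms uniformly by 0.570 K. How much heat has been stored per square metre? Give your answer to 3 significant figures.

5.76×10^7

Areal heat capacity C = ρ c_p D = 1030 × 3970 × 24.7 = 1.01×10^8 J/(m^2 K).
ΔQ = C ΔT = 1.01×10^8 × 0.570 = 5.76×10^7 J/m².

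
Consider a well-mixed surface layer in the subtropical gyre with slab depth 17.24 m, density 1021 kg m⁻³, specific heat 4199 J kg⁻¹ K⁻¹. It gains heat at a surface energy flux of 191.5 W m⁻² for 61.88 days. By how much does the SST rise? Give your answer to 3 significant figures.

13.9 K

Areal heat capacity C = ρ c_p D = 1021 × 4199 × 17.24 = 7.39×10^7 J/(m²·K).
Net heat input Q = F Δt = 191.5 × (61.88 days × 86400 s/day) = 1.02×10^9 J/m².
ΔT = Q / C = 1.02×10^9 / 7.39×10^7 = 13.9 K.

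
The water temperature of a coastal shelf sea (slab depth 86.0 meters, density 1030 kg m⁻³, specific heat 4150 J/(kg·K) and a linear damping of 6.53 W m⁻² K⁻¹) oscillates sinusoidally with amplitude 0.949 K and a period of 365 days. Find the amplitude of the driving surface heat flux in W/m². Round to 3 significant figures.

Areal heat capacity C = ρ c_p D = 1030 × 4150 × 86.0 = 3.68×10^8 J m⁻² K⁻¹.
ω = 2π / 3.15×10^7 s = 1.99×10^-7 s⁻¹.
√((Cω)² + λ²) = √((73.2)² + 6.53²) = 73.5 W/(m²·K).
F₀ = A × √((Cω)²+λ²) = 0.949 × 73.5 = 69.8 W/m².

69.8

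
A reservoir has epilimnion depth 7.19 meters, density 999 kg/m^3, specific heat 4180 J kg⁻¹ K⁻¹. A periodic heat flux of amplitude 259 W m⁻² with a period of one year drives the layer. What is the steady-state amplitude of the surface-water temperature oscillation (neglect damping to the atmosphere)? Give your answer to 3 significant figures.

Areal heat capacity C = ρ c_p D = 999 × 4180 × 7.19 = 3.00×10^7 J/(m^2 K).
Angular frequency ω = 2π / T = 2π / 3.15×10^7 s = 1.99×10^-7 s⁻¹.
Cω = 3.00×10^7 × 1.99×10^-7 = 5.98 W/(m²·K).
Amplitude A = F₀ / (Cω) = 259 / 5.98 = 43.3 K.

43.3 K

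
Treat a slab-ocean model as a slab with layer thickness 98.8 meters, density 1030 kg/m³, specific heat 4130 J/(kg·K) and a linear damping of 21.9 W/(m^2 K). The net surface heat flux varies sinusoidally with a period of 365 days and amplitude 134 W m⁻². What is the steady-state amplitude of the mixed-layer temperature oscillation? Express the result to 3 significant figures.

Areal heat capacity C = ρ c_p D = 1030 × 4130 × 98.8 = 4.20×10^8 J/(m²·K).
Angular frequency ω = 2π / T = 2π / 3.15×10^7 s = 1.99×10^-7 s⁻¹.
√((Cω)² + λ²) = √((83.7)² + 21.9²) = 86.6 W/(m²·K).
Amplitude A = F₀ / √((Cω)²+λ²) = 134 / 86.6 = 1.55 K.

1.55 K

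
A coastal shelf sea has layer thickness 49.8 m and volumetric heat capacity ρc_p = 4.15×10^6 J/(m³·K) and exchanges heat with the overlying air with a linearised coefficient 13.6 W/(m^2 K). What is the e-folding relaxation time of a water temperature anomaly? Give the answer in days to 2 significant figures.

Areal heat capacity C = ρc_p × D = 4.15×10^6 × 49.8 = 2.07×10^8 J/(m²·K).
Relaxation time τ = C / λ = 2.07×10^8 / 13.6 = 1.52×10^7 s.
In days: 1.52×10^7 s / (86400 s/day) = 176 days.

180 days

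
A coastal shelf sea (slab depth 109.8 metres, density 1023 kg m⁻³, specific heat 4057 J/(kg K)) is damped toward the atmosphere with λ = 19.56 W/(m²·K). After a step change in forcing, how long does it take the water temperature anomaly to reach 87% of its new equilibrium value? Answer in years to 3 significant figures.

Areal heat capacity C = ρ c_p D = 1023 × 4057 × 109.8 = 4.56×10^8 J/(m²·K).
τ = C / λ = 4.56×10^8 / 19.56 = 2.33×10^7 s.
Fraction reached: 1 − e^(−t/τ) = 0.87 ⇒ t = −τ ln(1 − 0.87) = τ × 2.04.
t = 4.75×10^7 s = 1.51 years.

1.51 years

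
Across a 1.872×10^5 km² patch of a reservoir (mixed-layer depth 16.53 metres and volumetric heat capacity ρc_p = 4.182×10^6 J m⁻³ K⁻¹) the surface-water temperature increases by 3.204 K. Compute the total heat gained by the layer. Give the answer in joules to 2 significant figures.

4.1×10^19 J

Areal heat capacity C = ρc_p × D = 4.182×10^6 × 16.53 = 6.91×10^7 J m⁻² K⁻¹.
Heat per unit area: q = C ΔT = 6.91×10^7 × 3.204 = 2.21×10^8 J/m².
Total heat: Q = q × A = 2.21×10^8 × (1.872×10^5 × 10⁶ m²) = 4.15×10^19 J.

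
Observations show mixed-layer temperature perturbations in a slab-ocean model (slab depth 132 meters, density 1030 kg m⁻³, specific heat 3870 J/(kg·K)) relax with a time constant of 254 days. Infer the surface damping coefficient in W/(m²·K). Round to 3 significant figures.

Areal heat capacity C = ρ c_p D = 1030 × 3870 × 132 = 5.26×10^8 J/(m^2 K).
τ = 254 days = 2.19×10^7 s.
λ = C / τ = 5.26×10^8 / 2.19×10^7 = 24.0 W/(m²·K).

24.0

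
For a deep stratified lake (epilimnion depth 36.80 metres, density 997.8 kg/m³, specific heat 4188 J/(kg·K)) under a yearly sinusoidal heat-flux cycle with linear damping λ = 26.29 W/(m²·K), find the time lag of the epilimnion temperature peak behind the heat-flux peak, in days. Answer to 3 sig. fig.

50.1 days

Areal heat capacity C = ρ c_p D = 997.8 × 4188 × 36.80 = 1.54×10^8 J/(m²·K).
ω = 2π / 3.15×10^7 s = 1.99×10^-7 s⁻¹.
Phase lag φ = arctan(Cω/λ) = arctan(30.6/26.29) = 0.862 rad.
Time lag = φ / ω = 0.862 / 1.99×10^-7 = 4.32×10^6 s = 50.1 days.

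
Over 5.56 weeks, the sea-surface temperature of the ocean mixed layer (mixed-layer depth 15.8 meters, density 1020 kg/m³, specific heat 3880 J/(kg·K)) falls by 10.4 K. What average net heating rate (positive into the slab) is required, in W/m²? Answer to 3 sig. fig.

Areal heat capacity C = ρ c_p D = 1020 × 3880 × 15.8 = 6.25×10^7 J/(m²·K).
Required heat per unit area: Q = C ΔT = 6.25×10^7 × -10.4 = -6.50×10^8 J/m².
Flux F = Q / Δt = -6.50×10^8 / 3.36×10^6 s = -193 W/m².

-193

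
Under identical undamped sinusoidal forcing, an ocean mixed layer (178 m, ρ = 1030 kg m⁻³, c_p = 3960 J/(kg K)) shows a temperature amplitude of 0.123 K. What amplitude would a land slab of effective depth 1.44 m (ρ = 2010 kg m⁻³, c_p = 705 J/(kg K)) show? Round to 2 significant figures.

44 K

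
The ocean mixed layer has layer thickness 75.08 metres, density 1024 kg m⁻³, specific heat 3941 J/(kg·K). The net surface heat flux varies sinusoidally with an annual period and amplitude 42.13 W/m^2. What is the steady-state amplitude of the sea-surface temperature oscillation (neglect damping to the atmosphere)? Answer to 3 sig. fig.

Areal heat capacity C = ρ c_p D = 1024 × 3941 × 75.08 = 3.03×10^8 J m⁻² K⁻¹.
Angular frequency ω = 2π / T = 2π / 3.15×10^7 s = 1.99×10^-7 s⁻¹.
Cω = 3.03×10^8 × 1.99×10^-7 = 60.4 W/(m²·K).
Amplitude A = F₀ / (Cω) = 42.13 / 60.4 = 0.698 K.

0.698 K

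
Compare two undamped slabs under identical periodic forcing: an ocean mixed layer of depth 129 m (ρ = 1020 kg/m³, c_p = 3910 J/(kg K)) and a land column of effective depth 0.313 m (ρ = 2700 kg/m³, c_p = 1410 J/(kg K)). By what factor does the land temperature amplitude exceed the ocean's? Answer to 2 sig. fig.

C_ocean = 1020 × 3910 × 129 = 5.14×10^8 J/(m²·K).
C_land = 2700 × 1410 × 0.313 = 1.19×10^6 J/(m²·K).
Undamped amplitude ∝ 1/C, so A_land/A_ocean = C_ocean/C_land = 432.

430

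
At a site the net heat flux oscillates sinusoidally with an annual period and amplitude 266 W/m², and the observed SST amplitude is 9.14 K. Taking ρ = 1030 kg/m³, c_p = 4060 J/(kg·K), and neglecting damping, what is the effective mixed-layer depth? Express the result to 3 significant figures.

34.9 m

ω = 2π / 3.15×10^7 s = 1.99×10^-7 s⁻¹.
Required C = F₀ / (A ω) = 266 / (9.14 × 1.99×10^-7) = 1.46×10^8 J/(m²·K).
D = C / (ρ c_p) = 1.46×10^8 / (1030 × 4060) = 34.9 m.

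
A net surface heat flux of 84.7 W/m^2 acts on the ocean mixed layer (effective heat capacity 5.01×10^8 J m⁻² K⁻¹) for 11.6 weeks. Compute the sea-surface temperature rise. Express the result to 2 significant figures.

1.2 K

Areal heat capacity C = 5.01×10^8 J m⁻² K⁻¹ (given).
Net heat input Q = F Δt = 84.7 × (11.6 weeks × 6.048×10^5 s/week) = 5.94×10^8 J/m².
ΔT = Q / C = 5.94×10^8 / 5.01×10^8 = 1.19 K.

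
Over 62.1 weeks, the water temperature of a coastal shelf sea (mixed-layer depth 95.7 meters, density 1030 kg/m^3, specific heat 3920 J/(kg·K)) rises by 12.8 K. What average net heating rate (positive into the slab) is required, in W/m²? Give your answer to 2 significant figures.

Areal heat capacity C = ρ c_p D = 1030 × 3920 × 95.7 = 3.86×10^8 J m⁻² K⁻¹.
Required heat per unit area: Q = C ΔT = 3.86×10^8 × 12.8 = 4.95×10^9 J/m².
Flux F = Q / Δt = 4.95×10^9 / 3.76×10^7 s = 132 W/m².

130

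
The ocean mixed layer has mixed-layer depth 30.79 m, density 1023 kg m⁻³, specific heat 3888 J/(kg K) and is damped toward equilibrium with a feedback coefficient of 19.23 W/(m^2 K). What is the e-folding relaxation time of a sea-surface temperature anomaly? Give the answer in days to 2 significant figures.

Areal heat capacity C = ρ c_p D = 1023 × 3888 × 30.79 = 1.22×10^8 J m⁻² K⁻¹.
Relaxation time τ = C / λ = 1.22×10^8 / 19.23 = 6.37×10^6 s.
In days: 6.37×10^6 s / (86400 s/day) = 73.7 days.

74 days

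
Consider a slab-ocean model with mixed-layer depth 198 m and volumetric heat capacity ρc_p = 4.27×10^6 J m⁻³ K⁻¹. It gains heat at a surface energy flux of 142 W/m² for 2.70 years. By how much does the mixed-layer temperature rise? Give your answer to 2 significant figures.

14 K

Areal heat capacity C = ρc_p × D = 4.27×10^6 × 198 = 8.45×10^8 J m⁻² K⁻¹.
Net heat input Q = F Δt = 142 × (2.70 years × 3.156×10^7 s/year) = 1.21×10^10 J/m².
ΔT = Q / C = 1.21×10^10 / 8.45×10^8 = 14.3 K.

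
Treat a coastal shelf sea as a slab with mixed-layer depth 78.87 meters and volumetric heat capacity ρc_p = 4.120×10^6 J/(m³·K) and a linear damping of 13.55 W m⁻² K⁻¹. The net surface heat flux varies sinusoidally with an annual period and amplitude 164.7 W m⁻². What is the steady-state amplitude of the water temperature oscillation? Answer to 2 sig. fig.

Areal heat capacity C = ρc_p × D = 4.120×10^6 × 78.87 = 3.25×10^8 J m⁻² K⁻¹.
Angular frequency ω = 2π / T = 2π / 3.15×10^7 s = 1.99×10^-7 s⁻¹.
√((Cω)² + λ²) = √((64.7)² + 13.55²) = 66.1 W/(m²·K).
Amplitude A = F₀ / √((Cω)²+λ²) = 164.7 / 66.1 = 2.49 K.

2.5 K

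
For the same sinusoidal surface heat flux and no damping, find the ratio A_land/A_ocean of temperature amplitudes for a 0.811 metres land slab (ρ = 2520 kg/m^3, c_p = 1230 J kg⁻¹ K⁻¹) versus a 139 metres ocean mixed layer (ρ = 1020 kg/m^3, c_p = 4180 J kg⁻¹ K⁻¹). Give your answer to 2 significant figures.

240

C_ocean = 1020 × 4180 × 139 = 5.93×10^8 J/(m²·K).
C_land = 2520 × 1230 × 0.811 = 2.51×10^6 J/(m²·K).
Undamped amplitude ∝ 1/C, so A_land/A_ocean = C_ocean/C_land = 236.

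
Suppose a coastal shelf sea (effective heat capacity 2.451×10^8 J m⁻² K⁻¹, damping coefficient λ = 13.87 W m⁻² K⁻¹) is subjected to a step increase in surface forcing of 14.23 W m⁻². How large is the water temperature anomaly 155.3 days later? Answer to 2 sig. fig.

Areal heat capacity C = 2.451×10^8 J m⁻² K⁻¹ (given).
τ = C / λ = 2.45×10^8 / 13.87 = 1.77×10^7 s.
Equilibrium anomaly ΔT_eq = F / λ = 14.23 / 13.87 = 1.03 K.
t = 155.3 days = 1.34×10^7 s, so t/τ = 0.759.
ΔT(t) = ΔT_eq (1 − e^(−t/τ)) = 1.03 × (1 − e^−0.759) = 0.546 K.

0.55 K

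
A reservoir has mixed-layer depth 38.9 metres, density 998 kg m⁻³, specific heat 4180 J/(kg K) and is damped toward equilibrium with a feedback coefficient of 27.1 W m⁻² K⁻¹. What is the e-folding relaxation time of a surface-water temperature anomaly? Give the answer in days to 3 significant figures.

69.3 days

Areal heat capacity C = ρ c_p D = 998 × 4180 × 38.9 = 1.62×10^8 J/(m²·K).
Relaxation time τ = C / λ = 1.62×10^8 / 27.1 = 5.99×10^6 s.
In days: 5.99×10^6 s / (86400 s/day) = 69.3 days.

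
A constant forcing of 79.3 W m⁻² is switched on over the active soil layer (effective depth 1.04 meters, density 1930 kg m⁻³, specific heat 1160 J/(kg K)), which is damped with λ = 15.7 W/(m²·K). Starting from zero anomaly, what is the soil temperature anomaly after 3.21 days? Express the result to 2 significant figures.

4.3 K

Areal heat capacity C = ρ c_p D = 1930 × 1160 × 1.04 = 2.33×10^6 J/(m²·K).
τ = C / λ = 2.33×10^6 / 15.7 = 1.48×10^5 s.
Equilibrium anomaly ΔT_eq = F / λ = 79.3 / 15.7 = 5.05 K.
t = 3.21 days = 2.77×10^5 s, so t/τ = 1.87.
ΔT(t) = ΔT_eq (1 − e^(−t/τ)) = 5.05 × (1 − e^−1.87) = 4.27 K.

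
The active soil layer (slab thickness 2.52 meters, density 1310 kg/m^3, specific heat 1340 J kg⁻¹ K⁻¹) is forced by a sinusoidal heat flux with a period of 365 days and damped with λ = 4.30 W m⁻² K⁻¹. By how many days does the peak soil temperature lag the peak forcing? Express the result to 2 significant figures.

Areal heat capacity C = ρ c_p D = 1310 × 1340 × 2.52 = 4.42×10^6 J/(m^2 K).
ω = 2π / 3.15×10^7 s = 1.99×10^-7 s⁻¹.
Phase lag φ = arctan(Cω/λ) = arctan(0.881/4.30) = 0.202 rad.
Time lag = φ / ω = 0.202 / 1.99×10^-7 = 1.01×10^6 s = 11.7 days.

12 days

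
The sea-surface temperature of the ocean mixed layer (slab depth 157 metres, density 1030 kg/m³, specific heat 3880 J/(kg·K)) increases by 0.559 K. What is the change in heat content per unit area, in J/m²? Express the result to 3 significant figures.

3.51×10^8

Areal heat capacity C = ρ c_p D = 1030 × 3880 × 157 = 6.27×10^8 J/(m^2 K).
ΔQ = C ΔT = 6.27×10^8 × 0.559 = 3.51×10^8 J/m².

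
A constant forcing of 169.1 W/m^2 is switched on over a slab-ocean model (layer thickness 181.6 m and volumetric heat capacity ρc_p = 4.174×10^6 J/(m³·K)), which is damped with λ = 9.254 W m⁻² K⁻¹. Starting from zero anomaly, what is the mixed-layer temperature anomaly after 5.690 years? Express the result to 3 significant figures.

16.2 K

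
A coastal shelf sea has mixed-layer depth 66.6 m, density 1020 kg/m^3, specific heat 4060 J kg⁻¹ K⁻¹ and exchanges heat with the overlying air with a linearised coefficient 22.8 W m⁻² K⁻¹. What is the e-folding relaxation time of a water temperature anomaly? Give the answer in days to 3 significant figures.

Areal heat capacity C = ρ c_p D = 1020 × 4060 × 66.6 = 2.76×10^8 J m⁻² K⁻¹.
Relaxation time τ = C / λ = 2.76×10^8 / 22.8 = 1.21×10^7 s.
In days: 1.21×10^7 s / (86400 s/day) = 140 days.

140 days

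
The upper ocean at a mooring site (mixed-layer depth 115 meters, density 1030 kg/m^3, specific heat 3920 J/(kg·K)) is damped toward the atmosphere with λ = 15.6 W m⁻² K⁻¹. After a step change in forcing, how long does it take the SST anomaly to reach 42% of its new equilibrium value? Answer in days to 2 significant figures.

Areal heat capacity C = ρ c_p D = 1030 × 3920 × 115 = 4.64×10^8 J/(m^2 K).
τ = C / λ = 4.64×10^8 / 15.6 = 2.98×10^7 s.
Fraction reached: 1 − e^(−t/τ) = 0.42 ⇒ t = −τ ln(1 − 0.42) = τ × 0.545.
t = 1.62×10^7 s = 188 days.

190 days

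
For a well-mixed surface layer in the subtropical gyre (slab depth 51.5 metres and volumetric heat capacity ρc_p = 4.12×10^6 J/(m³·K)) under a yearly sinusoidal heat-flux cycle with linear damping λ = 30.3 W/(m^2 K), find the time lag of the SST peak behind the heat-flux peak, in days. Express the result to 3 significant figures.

55.1 days

Areal heat capacity C = ρc_p × D = 4.12×10^6 × 51.5 = 2.12×10^8 J/(m²·K).
ω = 2π / 3.15×10^7 s = 1.99×10^-7 s⁻¹.
Phase lag φ = arctan(Cω/λ) = arctan(42.3/30.3) = 0.949 rad.
Time lag = φ / ω = 0.949 / 1.99×10^-7 = 4.76×10^6 s = 55.1 days.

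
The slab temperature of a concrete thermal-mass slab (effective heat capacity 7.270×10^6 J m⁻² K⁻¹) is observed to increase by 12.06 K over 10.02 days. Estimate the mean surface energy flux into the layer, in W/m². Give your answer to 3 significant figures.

Areal heat capacity C = 7.270×10^6 J m⁻² K⁻¹ (given).
Required heat per unit area: Q = C ΔT = 7.27×10^6 × 12.06 = 8.77×10^7 J/m².
Flux F = Q / Δt = 8.77×10^7 / 8.66×10^5 s = 101 W/m².

101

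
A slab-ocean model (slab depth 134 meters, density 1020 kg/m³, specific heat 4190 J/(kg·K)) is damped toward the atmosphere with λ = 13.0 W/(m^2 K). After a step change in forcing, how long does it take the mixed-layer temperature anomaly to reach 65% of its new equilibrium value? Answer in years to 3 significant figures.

1.47 years

Areal heat capacity C = ρ c_p D = 1020 × 4190 × 134 = 5.73×10^8 J/(m^2 K).
τ = C / λ = 5.73×10^8 / 13.0 = 4.41×10^7 s.
Fraction reached: 1 − e^(−t/τ) = 0.65 ⇒ t = −τ ln(1 − 0.65) = τ × 1.05.
t = 4.62×10^7 s = 1.47 years.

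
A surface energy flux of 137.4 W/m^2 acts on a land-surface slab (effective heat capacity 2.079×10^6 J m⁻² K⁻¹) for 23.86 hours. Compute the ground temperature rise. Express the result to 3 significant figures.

5.68 K

Areal heat capacity C = 2.079×10^6 J m⁻² K⁻¹ (given).
Net heat input Q = F Δt = 137.4 × (23.86 hours × 3600 s/hour) = 1.18×10^7 J/m².
ΔT = Q / C = 1.18×10^7 / 2.08×10^6 = 5.68 K.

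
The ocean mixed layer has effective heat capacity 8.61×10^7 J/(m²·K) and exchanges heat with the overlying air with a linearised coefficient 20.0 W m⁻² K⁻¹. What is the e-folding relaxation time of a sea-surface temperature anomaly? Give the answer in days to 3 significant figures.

49.8 days

Areal heat capacity C = 8.61×10^7 J/(m²·K) (given).
Relaxation time τ = C / λ = 8.61×10^7 / 20.0 = 4.30×10^6 s.
In days: 4.30×10^6 s / (86400 s/day) = 49.8 days.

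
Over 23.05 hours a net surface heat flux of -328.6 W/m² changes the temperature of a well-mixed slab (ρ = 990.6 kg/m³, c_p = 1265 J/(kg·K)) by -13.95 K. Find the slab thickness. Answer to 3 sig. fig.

Heat input Q = F Δt = -328.6 × 83000 s = -2.73×10^7 J/m².
Required areal heat capacity C = Q / ΔT = 1.95×10^6 J/(m²·K).
Depth D = C / (ρ c_p) = 1.95×10^6 / (990.6 × 1265) = 1.56 m.

1.56 m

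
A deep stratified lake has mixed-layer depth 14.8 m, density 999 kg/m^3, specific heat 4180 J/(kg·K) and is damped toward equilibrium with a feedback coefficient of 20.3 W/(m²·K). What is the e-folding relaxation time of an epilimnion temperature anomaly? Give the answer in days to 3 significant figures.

Areal heat capacity C = ρ c_p D = 999 × 4180 × 14.8 = 6.18×10^7 J m⁻² K⁻¹.
Relaxation time τ = C / λ = 6.18×10^7 / 20.3 = 3.04×10^6 s.
In days: 3.04×10^6 s / (86400 s/day) = 35.2 days.

35.2 days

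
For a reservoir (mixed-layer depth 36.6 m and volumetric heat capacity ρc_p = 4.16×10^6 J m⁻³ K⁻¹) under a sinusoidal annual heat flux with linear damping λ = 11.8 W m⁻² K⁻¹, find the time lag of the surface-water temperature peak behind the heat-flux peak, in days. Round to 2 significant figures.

Areal heat capacity C = ρc_p × D = 4.16×10^6 × 36.6 = 1.52×10^8 J/(m²·K).
ω = 2π / 3.15×10^7 s = 1.99×10^-7 s⁻¹.
Phase lag φ = arctan(Cω/λ) = arctan(30.3/11.8) = 1.20 rad.
Time lag = φ / ω = 1.20 / 1.99×10^-7 = 6.02×10^6 s = 69.7 days.

70 days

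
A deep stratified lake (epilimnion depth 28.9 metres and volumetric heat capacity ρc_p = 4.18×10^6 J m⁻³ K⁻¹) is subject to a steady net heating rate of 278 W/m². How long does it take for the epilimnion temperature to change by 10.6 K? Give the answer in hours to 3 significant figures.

Areal heat capacity C = ρc_p × D = 4.18×10^6 × 28.9 = 1.21×10^8 J/(m^2 K).
Time required: Δt = C ΔT / F = 1.21×10^8 × 10.6 / 278 = 4.61×10^6 s.
In hours: 4.61×10^6 s / (3600 s/hour) = 1280 hours.

1280 hours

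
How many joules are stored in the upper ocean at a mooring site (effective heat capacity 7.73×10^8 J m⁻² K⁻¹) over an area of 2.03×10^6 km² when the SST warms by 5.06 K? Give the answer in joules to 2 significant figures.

Areal heat capacity C = 7.73×10^8 J m⁻² K⁻¹ (given).
Heat per unit area: q = C ΔT = 7.73×10^8 × 5.06 = 3.91×10^9 J/m².
Total heat: Q = q × A = 3.91×10^9 × (2.03×10^6 × 10⁶ m²) = 7.94×10^21 J.

7.9×10^21 J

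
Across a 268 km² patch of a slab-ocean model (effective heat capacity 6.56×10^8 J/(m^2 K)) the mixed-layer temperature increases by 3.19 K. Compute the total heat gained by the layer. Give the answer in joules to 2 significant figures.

5.6×10^17 J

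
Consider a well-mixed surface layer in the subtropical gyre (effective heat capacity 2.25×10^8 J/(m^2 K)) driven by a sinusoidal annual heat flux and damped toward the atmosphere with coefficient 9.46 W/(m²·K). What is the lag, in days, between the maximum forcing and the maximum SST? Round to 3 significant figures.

79.2 days

Areal heat capacity C = 2.25×10^8 J/(m^2 K) (given).
ω = 2π / 3.15×10^7 s = 1.99×10^-7 s⁻¹.
Phase lag φ = arctan(Cω/λ) = arctan(44.8/9.46) = 1.36 rad.
Time lag = φ / ω = 1.36 / 1.99×10^-7 = 6.84×10^6 s = 79.2 days.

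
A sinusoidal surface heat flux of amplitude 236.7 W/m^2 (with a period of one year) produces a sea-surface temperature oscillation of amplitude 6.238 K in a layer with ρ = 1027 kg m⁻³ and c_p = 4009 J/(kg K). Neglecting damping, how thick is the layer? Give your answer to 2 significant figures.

ω = 2π / 3.15×10^7 s = 1.99×10^-7 s⁻¹.
Required C = F₀ / (A ω) = 236.7 / (6.238 × 1.99×10^-7) = 1.90×10^8 J/(m²·K).
D = C / (ρ c_p) = 1.90×10^8 / (1027 × 4009) = 46.3 m.

46 m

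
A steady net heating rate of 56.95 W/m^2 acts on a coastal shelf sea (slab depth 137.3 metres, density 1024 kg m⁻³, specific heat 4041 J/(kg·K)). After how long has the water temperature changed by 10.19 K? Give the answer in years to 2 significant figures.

3.2 years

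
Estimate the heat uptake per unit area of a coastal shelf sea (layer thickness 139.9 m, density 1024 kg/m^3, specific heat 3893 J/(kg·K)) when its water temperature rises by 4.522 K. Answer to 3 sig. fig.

Areal heat capacity C = ρ c_p D = 1024 × 3893 × 139.9 = 5.58×10^8 J/(m^2 K).
ΔQ = C ΔT = 5.58×10^8 × 4.522 = 2.52×10^9 J/m².

2.52×10^9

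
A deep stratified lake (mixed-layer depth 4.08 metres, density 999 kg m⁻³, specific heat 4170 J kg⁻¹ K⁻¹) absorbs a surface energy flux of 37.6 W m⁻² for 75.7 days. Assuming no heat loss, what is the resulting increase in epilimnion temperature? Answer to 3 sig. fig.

14.5 K

Areal heat capacity C = ρ c_p D = 999 × 4170 × 4.08 = 1.70×10^7 J m⁻² K⁻¹.
Net heat input Q = F Δt = 37.6 × (75.7 days × 86400 s/day) = 2.46×10^8 J/m².
ΔT = Q / C = 2.46×10^8 / 1.70×10^7 = 14.5 K.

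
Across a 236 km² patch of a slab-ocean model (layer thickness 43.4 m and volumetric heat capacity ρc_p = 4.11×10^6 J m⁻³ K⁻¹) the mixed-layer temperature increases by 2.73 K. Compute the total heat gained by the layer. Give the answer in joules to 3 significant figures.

1.15×10^17 J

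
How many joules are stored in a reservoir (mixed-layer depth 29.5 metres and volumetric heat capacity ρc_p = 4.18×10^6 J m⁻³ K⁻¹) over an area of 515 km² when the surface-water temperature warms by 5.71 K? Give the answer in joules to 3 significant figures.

Areal heat capacity C = ρc_p × D = 4.18×10^6 × 29.5 = 1.23×10^8 J/(m^2 K).
Heat per unit area: q = C ΔT = 1.23×10^8 × 5.71 = 7.04×10^8 J/m².
Total heat: Q = q × A = 7.04×10^8 × (515 × 10⁶ m²) = 3.63×10^17 J.

3.63×10^17 J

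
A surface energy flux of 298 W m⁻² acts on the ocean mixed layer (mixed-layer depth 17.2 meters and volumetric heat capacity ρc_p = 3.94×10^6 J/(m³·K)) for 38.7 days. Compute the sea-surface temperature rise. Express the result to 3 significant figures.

Areal heat capacity C = ρc_p × D = 3.94×10^6 × 17.2 = 6.78×10^7 J/(m²·K).
Net heat input Q = F Δt = 298 × (38.7 days × 86400 s/day) = 9.96×10^8 J/m².
ΔT = Q / C = 9.96×10^8 / 6.78×10^7 = 14.7 K.

14.7 K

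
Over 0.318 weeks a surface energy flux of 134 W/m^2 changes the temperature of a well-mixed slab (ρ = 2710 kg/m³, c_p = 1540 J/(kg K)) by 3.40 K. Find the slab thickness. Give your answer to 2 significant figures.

Heat input Q = F Δt = 134 × 1.92×10^5 s = 2.58×10^7 J/m².
Required areal heat capacity C = Q / ΔT = 7.58×10^6 J/(m²·K).
Depth D = C / (ρ c_p) = 7.58×10^6 / (2710 × 1540) = 1.82 m.

1.8 m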